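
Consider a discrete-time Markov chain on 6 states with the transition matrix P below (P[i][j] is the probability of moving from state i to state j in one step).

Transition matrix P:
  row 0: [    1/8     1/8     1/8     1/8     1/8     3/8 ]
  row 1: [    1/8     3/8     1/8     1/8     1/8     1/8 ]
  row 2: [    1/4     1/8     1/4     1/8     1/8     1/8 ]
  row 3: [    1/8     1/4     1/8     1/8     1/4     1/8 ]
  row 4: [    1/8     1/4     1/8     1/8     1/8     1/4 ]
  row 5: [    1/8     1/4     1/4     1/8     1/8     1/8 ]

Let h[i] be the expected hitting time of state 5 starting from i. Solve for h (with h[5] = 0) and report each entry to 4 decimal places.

First-step conditioning: h[5] = 0; for i ≠ 5, h[i] = 1 + Σ_k P[i][k]·h[k].
  h[0] = 1 + 1/8·h[0] + 1/8·h[1] + 1/8·h[2] + 1/8·h[3] + 1/8·h[4]
  h[1] = 1 + 1/8·h[0] + 3/8·h[1] + 1/8·h[2] + 1/8·h[3] + 1/8·h[4]
  h[2] = 1 + 1/4·h[0] + 1/8·h[1] + 1/4·h[2] + 1/8·h[3] + 1/8·h[4]
  h[3] = 1 + 1/8·h[0] + 1/4·h[1] + 1/8·h[2] + 1/8·h[3] + 1/4·h[4]
  h[4] = 1 + 1/8·h[0] + 1/4·h[1] + 1/8·h[2] + 1/8·h[3] + 1/8·h[4]
Solving the 5×5 linear system over states ≠ 5 gives exactly h = [896/213, 3584/639, 384/71, 392/71, 3136/639, 0] (h[5] = 0 is the target).

h = [4.2066, 5.6088, 5.4085, 5.5211, 4.9077, 0.0000]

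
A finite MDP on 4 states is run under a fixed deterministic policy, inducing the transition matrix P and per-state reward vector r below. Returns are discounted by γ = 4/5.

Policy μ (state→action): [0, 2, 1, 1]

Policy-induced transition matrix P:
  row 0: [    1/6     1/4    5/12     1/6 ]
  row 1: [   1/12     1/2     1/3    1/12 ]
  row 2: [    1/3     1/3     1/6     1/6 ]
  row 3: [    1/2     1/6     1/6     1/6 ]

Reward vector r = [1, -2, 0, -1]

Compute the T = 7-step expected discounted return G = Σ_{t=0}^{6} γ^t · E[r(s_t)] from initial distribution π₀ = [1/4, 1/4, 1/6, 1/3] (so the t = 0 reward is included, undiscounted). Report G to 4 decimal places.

t=0: π = [0.2500, 0.2500, 0.1667, 0.3333], E[r] = -0.5833, γ^t·E[r] = -0.583333, running G = -0.583333
t=1: π = [0.2847, 0.2986, 0.2708, 0.1458], E[r] = -0.4583, γ^t·E[r] = -0.366667, running G = -0.950000
t=2: π = [0.2355, 0.3351, 0.2876, 0.1418], E[r] = -0.5764, γ^t·E[r] = -0.368889, running G = -1.318889
t=3: π = [0.2339, 0.3459, 0.2814, 0.1387], E[r] = -0.5966, γ^t·E[r] = -0.305481, running G = -1.624370
t=4: π = [0.2310, 0.3484, 0.2828, 0.1378], E[r] = -0.6036, γ^t·E[r] = -0.247230, running G = -1.871600
t=5: π = [0.2307, 0.3492, 0.2825, 0.1376], E[r] = -0.6053, γ^t·E[r] = -0.198333, running G = -2.069933
t=6: π = [0.2305, 0.3494, 0.2825, 0.1376], E[r] = -0.6058, γ^t·E[r] = -0.158798, running G = -2.228731

G = -2.2287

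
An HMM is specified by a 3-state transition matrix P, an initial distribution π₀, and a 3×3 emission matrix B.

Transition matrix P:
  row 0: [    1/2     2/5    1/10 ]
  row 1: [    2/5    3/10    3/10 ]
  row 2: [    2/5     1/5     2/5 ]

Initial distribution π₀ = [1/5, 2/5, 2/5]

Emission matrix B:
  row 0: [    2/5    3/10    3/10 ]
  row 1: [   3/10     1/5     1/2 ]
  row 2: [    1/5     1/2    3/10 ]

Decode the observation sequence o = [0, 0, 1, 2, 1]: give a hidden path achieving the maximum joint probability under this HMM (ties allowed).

t=0: δ = [8.000e-02, 1.200e-01, 8.000e-02]  (obs o_0=0)
t=1: δ = [1.920e-02, 1.080e-02, 7.200e-03]  ψ = [1, 1, 1]  (obs o_1=0)
t=2: δ = [2.880e-03, 1.536e-03, 1.620e-03]  ψ = [0, 0, 1]  (obs o_2=1)
t=3: δ = [4.320e-04, 5.760e-04, 1.944e-04]  ψ = [0, 0, 2]  (obs o_3=2)
t=4: δ = [6.912e-05, 3.456e-05, 8.640e-05]  ψ = [1, 0, 1]  (obs o_4=1)
backtrack: best end state = 2; path = [1, 0, 0, 1, 2]

path = [1, 0, 0, 1, 2]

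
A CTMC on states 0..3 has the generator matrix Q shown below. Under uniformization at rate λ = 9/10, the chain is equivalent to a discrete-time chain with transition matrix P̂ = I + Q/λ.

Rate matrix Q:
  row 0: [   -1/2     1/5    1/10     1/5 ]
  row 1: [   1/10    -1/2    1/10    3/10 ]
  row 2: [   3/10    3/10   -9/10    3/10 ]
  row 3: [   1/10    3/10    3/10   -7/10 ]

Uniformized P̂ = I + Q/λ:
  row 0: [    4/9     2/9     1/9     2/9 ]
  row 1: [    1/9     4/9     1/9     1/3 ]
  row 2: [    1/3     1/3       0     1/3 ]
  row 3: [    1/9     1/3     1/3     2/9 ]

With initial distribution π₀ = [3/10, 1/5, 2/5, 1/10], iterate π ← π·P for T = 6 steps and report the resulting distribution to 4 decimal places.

π = [0.2187, 0.3476, 0.1556, 0.2781]

t=0: π = [0.3000, 0.2000, 0.4000, 0.1000]
t=1: π = [0.3000, 0.3222, 0.0889, 0.2889]
t=2: π = [0.2309, 0.3358, 0.1654, 0.2679]
t=3: π = [0.2248, 0.3450, 0.1523, 0.2779]
t=4: π = [0.2199, 0.3467, 0.1560, 0.2775]
t=5: π = [0.2191, 0.3474, 0.1554, 0.2781]
t=6: π = [0.2187, 0.3476, 0.1556, 0.2781]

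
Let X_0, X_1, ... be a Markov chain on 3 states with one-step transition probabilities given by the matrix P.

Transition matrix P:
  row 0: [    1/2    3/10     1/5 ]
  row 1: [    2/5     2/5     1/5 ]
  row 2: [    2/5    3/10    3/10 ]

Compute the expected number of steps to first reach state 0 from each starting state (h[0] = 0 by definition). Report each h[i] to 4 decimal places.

h = [0.0000, 2.5000, 2.5000]

First-step conditioning: h[0] = 0; for i ≠ 0, h[i] = 1 + Σ_k P[i][k]·h[k].
  h[1] = 1 + 2/5·h[1] + 1/5·h[2]
  h[2] = 1 + 3/10·h[1] + 3/10·h[2]
Solving the 2×2 linear system over states ≠ 0 gives exactly h = [0, 5/2, 5/2] (h[0] = 0 is the target).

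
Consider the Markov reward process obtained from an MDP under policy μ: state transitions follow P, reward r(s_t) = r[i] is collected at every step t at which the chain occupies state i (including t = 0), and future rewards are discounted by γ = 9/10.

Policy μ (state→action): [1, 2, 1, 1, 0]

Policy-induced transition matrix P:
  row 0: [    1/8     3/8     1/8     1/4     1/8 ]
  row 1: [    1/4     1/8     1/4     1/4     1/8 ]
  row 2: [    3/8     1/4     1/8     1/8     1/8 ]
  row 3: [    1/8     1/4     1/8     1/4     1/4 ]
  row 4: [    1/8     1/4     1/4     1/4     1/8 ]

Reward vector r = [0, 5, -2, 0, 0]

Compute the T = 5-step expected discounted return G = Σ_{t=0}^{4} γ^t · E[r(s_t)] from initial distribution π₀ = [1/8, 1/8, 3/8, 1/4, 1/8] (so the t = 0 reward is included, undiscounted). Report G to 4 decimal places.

G = 2.6441

t=0: π = [0.1250, 0.1250, 0.3750, 0.2500, 0.1250], E[r] = -0.1250, γ^t·E[r] = -0.125000, running G = -0.125000
t=1: π = [0.2344, 0.2500, 0.1563, 0.2031, 0.1563], E[r] = 0.9375, γ^t·E[r] = 0.843750, running G = 0.718750
t=2: π = [0.1953, 0.2480, 0.1758, 0.2305, 0.1504], E[r] = 0.8887, γ^t·E[r] = 0.719824, running G = 1.438574
t=3: π = [0.2000, 0.2434, 0.1748, 0.2280, 0.1538], E[r] = 0.8674, γ^t·E[r] = 0.632358, running G = 2.070932
t=4: π = [0.1991, 0.2446, 0.1747, 0.2281, 0.1535], E[r] = 0.8735, γ^t·E[r] = 0.573126, running G = 2.644058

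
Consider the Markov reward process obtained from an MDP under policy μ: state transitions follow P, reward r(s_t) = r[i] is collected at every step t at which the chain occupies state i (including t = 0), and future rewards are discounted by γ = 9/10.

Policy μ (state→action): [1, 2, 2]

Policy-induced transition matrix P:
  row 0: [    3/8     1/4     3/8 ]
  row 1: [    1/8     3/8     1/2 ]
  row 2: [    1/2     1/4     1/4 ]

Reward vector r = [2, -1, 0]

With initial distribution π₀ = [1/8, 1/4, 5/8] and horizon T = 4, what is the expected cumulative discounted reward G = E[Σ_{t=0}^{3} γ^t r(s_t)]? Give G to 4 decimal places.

G = 1.0809

t=0: π = [0.1250, 0.2500, 0.6250], E[r] = 0.0000, γ^t·E[r] = 0.000000, running G = 0.000000
t=1: π = [0.3906, 0.2813, 0.3281], E[r] = 0.5000, γ^t·E[r] = 0.450000, running G = 0.450000
t=2: π = [0.3457, 0.2852, 0.3691], E[r] = 0.4063, γ^t·E[r] = 0.329063, running G = 0.779063
t=3: π = [0.3499, 0.2856, 0.3645], E[r] = 0.4141, γ^t·E[r] = 0.301852, running G = 1.080914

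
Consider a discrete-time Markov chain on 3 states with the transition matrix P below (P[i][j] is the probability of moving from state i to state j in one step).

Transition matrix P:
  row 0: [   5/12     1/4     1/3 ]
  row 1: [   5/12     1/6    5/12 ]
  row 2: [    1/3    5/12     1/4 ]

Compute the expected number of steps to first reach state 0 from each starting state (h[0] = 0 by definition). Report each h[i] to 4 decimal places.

h = [0.0000, 2.5846, 2.7692]

First-step conditioning: h[0] = 0; for i ≠ 0, h[i] = 1 + Σ_k P[i][k]·h[k].
  h[1] = 1 + 1/6·h[1] + 5/12·h[2]
  h[2] = 1 + 5/12·h[1] + 1/4·h[2]
Solving the 2×2 linear system over states ≠ 0 gives exactly h = [0, 168/65, 36/13] (h[0] = 0 is the target).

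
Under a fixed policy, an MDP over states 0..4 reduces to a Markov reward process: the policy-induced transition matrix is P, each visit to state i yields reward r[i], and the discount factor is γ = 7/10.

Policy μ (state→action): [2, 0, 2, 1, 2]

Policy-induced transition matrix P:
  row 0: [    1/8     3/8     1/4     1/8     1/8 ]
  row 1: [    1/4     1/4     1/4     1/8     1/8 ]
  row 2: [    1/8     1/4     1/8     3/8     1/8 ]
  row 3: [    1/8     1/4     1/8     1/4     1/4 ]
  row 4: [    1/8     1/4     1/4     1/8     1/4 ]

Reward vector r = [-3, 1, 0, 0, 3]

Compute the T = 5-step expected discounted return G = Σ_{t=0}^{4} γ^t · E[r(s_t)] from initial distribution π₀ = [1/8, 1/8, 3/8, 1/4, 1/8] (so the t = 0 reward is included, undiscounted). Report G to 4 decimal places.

G = 0.7169

t=0: π = [0.1250, 0.1250, 0.3750, 0.2500, 0.1250], E[r] = 0.1250, γ^t·E[r] = 0.125000, running G = 0.125000
t=1: π = [0.1406, 0.2656, 0.1719, 0.2500, 0.1719], E[r] = 0.3594, γ^t·E[r] = 0.251563, running G = 0.376563
t=2: π = [0.1582, 0.2676, 0.1973, 0.1992, 0.1777], E[r] = 0.3262, γ^t·E[r] = 0.159824, running G = 0.536387
t=3: π = [0.1584, 0.2698, 0.2004, 0.1992, 0.1721], E[r] = 0.3108, γ^t·E[r] = 0.106601, running G = 0.642988
t=4: π = [0.1587, 0.2698, 0.2000, 0.2000, 0.1714], E[r] = 0.3079, γ^t·E[r] = 0.073925, running G = 0.716913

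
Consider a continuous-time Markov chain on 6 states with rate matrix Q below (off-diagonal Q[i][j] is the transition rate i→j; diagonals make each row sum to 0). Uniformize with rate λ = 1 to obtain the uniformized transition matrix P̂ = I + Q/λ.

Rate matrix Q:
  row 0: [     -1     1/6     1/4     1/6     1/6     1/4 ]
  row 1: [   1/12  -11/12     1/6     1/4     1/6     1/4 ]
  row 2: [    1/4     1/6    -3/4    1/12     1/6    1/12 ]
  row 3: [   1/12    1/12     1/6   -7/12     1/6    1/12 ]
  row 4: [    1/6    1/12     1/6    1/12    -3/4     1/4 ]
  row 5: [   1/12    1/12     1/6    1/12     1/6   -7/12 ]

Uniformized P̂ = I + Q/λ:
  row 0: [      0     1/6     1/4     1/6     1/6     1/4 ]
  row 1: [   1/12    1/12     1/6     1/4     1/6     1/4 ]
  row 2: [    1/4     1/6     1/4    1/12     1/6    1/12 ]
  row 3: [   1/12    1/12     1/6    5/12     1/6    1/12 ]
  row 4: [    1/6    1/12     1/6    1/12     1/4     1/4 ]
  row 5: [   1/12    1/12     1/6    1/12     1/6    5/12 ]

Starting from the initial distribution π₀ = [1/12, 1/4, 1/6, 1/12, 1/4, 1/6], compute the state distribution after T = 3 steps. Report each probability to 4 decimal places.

π = [0.1207, 0.1094, 0.1927, 0.1663, 0.1819, 0.2291]

t=0: π = [0.0833, 0.2500, 0.1667, 0.0833, 0.2500, 0.1667]
t=1: π = [0.1250, 0.1042, 0.1875, 0.1597, 0.1875, 0.2361]
t=2: π = [0.1198, 0.1094, 0.1927, 0.1644, 0.1823, 0.2315]
t=3: π = [0.1207, 0.1094, 0.1927, 0.1663, 0.1819, 0.2291]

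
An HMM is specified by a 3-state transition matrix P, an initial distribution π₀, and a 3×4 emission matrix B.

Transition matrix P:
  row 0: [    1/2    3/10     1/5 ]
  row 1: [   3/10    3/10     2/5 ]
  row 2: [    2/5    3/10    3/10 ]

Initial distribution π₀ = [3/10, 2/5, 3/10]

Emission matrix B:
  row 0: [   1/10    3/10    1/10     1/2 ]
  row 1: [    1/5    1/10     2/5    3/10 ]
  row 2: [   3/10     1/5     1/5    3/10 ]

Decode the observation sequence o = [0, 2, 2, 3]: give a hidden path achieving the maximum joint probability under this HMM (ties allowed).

path = [2, 1, 1, 0]

t=0: δ = [3.000e-02, 8.000e-02, 9.000e-02]  (obs o_0=0)
t=1: δ = [3.600e-03, 1.080e-02, 6.400e-03]  ψ = [2, 2, 1]  (obs o_1=2)
t=2: δ = [3.240e-04, 1.296e-03, 8.640e-04]  ψ = [1, 1, 1]  (obs o_2=2)
t=3: δ = [1.944e-04, 1.166e-04, 1.555e-04]  ψ = [1, 1, 1]  (obs o_3=3)
backtrack: best end state = 0; path = [2, 1, 1, 0]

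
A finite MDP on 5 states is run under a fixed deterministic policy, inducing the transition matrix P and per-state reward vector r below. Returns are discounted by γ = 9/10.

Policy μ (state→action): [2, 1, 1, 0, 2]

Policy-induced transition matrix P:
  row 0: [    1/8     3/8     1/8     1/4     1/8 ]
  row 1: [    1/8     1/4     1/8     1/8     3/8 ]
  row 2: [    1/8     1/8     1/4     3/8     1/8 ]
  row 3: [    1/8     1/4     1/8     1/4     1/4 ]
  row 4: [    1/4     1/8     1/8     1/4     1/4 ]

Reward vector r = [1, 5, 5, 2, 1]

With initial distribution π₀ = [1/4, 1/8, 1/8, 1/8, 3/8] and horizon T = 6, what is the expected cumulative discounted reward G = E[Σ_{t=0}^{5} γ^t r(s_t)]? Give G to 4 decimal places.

G = 12.0724

t=0: π = [0.2500, 0.1250, 0.1250, 0.1250, 0.3750], E[r] = 2.1250, γ^t·E[r] = 2.125000, running G = 2.125000
t=1: π = [0.1719, 0.2188, 0.1406, 0.2500, 0.2188], E[r] = 2.6875, γ^t·E[r] = 2.418750, running G = 4.543750
t=2: π = [0.1523, 0.2266, 0.1426, 0.2402, 0.2383], E[r] = 2.7168, γ^t·E[r] = 2.200605, running G = 6.744355
t=3: π = [0.1548, 0.2214, 0.1428, 0.2395, 0.2415], E[r] = 2.6965, γ^t·E[r] = 1.965773, running G = 8.710128
t=4: π = [0.1552, 0.2213, 0.1429, 0.2402, 0.2405], E[r] = 2.6968, γ^t·E[r] = 1.769396, running G = 10.479524
t=5: π = [0.1551, 0.2215, 0.1429, 0.2402, 0.2404], E[r] = 2.6975, γ^t·E[r] = 1.592873, running G = 12.072397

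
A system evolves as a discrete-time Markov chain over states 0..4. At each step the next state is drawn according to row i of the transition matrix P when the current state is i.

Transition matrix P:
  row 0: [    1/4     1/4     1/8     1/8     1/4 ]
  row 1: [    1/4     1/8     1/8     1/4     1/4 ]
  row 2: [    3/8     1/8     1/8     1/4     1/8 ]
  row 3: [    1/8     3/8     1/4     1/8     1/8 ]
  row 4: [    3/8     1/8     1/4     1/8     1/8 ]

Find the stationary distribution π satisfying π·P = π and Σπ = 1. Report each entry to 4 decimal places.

Balance equations π_j = Σ_i π_i·P[i][j]:
  π_0 = 1/4·π_0 + 1/4·π_1 + 3/8·π_2 + 1/8·π_3 + 3/8·π_4
  π_1 = 1/4·π_0 + 1/8·π_1 + 1/8·π_2 + 3/8·π_3 + 1/8·π_4
  π_2 = 1/8·π_0 + 1/8·π_1 + 1/8·π_2 + 1/4·π_3 + 1/4·π_4
  π_3 = 1/8·π_0 + 1/4·π_1 + 1/4·π_2 + 1/8·π_3 + 1/8·π_4
  normalize: π_0 + π_1 + π_2 + π_3 + π_4 = 1
Solving the linear system gives exactly π = [697/2555, 516/2555, 433/2555, 6/35, 471/2555].

π = [0.2728, 0.2020, 0.1695, 0.1714, 0.1843]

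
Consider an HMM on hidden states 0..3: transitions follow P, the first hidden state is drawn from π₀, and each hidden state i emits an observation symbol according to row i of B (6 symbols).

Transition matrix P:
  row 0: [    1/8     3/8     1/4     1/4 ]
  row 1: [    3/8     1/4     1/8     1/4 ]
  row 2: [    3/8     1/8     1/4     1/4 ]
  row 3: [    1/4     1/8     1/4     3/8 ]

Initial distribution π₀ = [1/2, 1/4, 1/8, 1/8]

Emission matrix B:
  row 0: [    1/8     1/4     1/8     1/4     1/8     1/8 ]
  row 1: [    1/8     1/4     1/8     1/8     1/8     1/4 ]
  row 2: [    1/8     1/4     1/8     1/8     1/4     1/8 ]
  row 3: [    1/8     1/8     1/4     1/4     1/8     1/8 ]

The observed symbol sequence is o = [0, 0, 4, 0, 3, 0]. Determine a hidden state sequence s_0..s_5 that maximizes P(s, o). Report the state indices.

path = [0, 1, 0, 1, 0, 1]

t=0: δ = [6.250e-02, 3.125e-02, 1.562e-02, 1.562e-02]  (obs o_0=0)
t=1: δ = [1.465e-03, 2.930e-03, 1.953e-03, 1.953e-03]  ψ = [1, 0, 0, 0]  (obs o_1=0)
t=2: δ = [1.373e-04, 9.155e-05, 1.221e-04, 9.155e-05]  ψ = [1, 1, 2, 1]  (obs o_2=4)
t=3: δ = [5.722e-06, 6.437e-06, 4.292e-06, 4.292e-06]  ψ = [2, 0, 0, 0]  (obs o_3=0)
t=4: δ = [6.035e-07, 2.682e-07, 1.788e-07, 4.023e-07]  ψ = [1, 0, 0, 1]  (obs o_4=3)
t=5: δ = [1.257e-08, 2.829e-08, 1.886e-08, 1.886e-08]  ψ = [1, 0, 0, 0]  (obs o_5=0)
backtrack: best end state = 1; path = [0, 1, 0, 1, 0, 1]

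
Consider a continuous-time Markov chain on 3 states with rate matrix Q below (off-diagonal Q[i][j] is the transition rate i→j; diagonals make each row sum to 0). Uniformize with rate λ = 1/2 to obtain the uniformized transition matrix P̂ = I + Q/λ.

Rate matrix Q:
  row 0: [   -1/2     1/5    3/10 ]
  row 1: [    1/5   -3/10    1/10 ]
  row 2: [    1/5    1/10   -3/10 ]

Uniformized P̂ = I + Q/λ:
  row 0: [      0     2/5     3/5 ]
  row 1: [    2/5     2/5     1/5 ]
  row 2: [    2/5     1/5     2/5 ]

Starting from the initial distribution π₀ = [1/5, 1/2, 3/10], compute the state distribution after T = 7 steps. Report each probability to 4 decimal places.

t=0: π = [0.2000, 0.5000, 0.3000]
t=1: π = [0.3200, 0.3400, 0.3400]
t=2: π = [0.2720, 0.3320, 0.3960]
t=3: π = [0.2912, 0.3208, 0.3880]
t=4: π = [0.2835, 0.3224, 0.3941]
t=5: π = [0.2866, 0.3212, 0.3922]
t=6: π = [0.2854, 0.3216, 0.3931]
t=7: π = [0.2859, 0.3214, 0.3928]

π = [0.2859, 0.3214, 0.3928]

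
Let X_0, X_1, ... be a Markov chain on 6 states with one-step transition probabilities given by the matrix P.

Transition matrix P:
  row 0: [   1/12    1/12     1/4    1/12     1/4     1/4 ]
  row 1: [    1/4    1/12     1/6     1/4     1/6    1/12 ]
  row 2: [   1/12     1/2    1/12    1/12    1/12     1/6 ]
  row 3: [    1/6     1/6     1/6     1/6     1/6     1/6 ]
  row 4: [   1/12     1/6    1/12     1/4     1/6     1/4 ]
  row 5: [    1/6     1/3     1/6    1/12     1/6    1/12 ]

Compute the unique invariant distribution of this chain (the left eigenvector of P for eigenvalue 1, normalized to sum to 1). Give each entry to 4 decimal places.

Balance equations π_j = Σ_i π_i·P[i][j]:
  π_0 = 1/12·π_0 + 1/4·π_1 + 1/12·π_2 + 1/6·π_3 + 1/12·π_4 + 1/6·π_5
  π_1 = 1/12·π_0 + 1/12·π_1 + 1/2·π_2 + 1/6·π_3 + 1/6·π_4 + 1/3·π_5
  π_2 = 1/4·π_0 + 1/6·π_1 + 1/12·π_2 + 1/6·π_3 + 1/12·π_4 + 1/6·π_5
  π_3 = 1/12·π_0 + 1/4·π_1 + 1/12·π_2 + 1/6·π_3 + 1/4·π_4 + 1/12·π_5
  π_4 = 1/4·π_0 + 1/6·π_1 + 1/12·π_2 + 1/6·π_3 + 1/6·π_4 + 1/6·π_5
  normalize: π_0 + π_1 + π_2 + π_3 + π_4 + π_5 = 1
Solving the linear system gives exactly π = [50986/349607, 74924/349607, 53240/349607, 1365/8527, 58080/349607, 56412/349607].

π = [0.1458, 0.2143, 0.1523, 0.1601, 0.1661, 0.1614]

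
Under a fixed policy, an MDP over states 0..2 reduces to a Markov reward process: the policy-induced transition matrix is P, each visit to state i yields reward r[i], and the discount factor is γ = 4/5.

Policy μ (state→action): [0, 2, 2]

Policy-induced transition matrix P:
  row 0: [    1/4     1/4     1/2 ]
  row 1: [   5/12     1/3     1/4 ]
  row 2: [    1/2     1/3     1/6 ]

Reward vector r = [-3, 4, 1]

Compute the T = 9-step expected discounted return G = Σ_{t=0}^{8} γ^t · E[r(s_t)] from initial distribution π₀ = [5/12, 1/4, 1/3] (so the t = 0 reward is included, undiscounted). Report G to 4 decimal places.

G = 1.3724

t=0: π = [0.4167, 0.2500, 0.3333], E[r] = 0.0833, γ^t·E[r] = 0.083333, running G = 0.083333
t=1: π = [0.3750, 0.2986, 0.3264], E[r] = 0.3958, γ^t·E[r] = 0.316667, running G = 0.400000
t=2: π = [0.3814, 0.3021, 0.3166], E[r] = 0.3808, γ^t·E[r] = 0.243704, running G = 0.643704
t=3: π = [0.3795, 0.3016, 0.3190], E[r] = 0.3867, γ^t·E[r] = 0.198000, running G = 0.841704
t=4: π = [0.3800, 0.3017, 0.3183], E[r] = 0.3851, γ^t·E[r] = 0.157750, running G = 0.999453
t=5: π = [0.3799, 0.3017, 0.3185], E[r] = 0.3856, γ^t·E[r] = 0.126343, running G = 1.125797
t=6: π = [0.3799, 0.3017, 0.3184], E[r] = 0.3854, γ^t·E[r] = 0.101043, running G = 1.226840
t=7: π = [0.3799, 0.3017, 0.3184], E[r] = 0.3855, γ^t·E[r] = 0.080841, running G = 1.307681
t=8: π = [0.3799, 0.3017, 0.3184], E[r] = 0.3855, γ^t·E[r] = 0.064672, running G = 1.372353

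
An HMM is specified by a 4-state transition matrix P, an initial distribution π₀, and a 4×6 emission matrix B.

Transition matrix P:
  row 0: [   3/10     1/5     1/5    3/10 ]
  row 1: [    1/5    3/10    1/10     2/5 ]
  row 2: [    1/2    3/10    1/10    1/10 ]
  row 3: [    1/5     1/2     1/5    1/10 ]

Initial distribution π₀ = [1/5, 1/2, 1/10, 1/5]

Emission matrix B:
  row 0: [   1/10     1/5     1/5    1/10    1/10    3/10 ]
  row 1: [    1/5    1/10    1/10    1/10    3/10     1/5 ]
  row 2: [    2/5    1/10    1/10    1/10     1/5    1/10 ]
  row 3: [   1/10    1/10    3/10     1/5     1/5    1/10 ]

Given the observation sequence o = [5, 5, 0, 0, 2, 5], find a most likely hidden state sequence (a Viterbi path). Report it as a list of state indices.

t=0: δ = [6.000e-02, 1.000e-01, 1.000e-02, 2.000e-02]  (obs o_0=5)
t=1: δ = [6.000e-03, 6.000e-03, 1.200e-03, 4.000e-03]  ψ = [1, 1, 0, 1]  (obs o_1=5)
t=2: δ = [1.800e-04, 4.000e-04, 4.800e-04, 2.400e-04]  ψ = [0, 3, 0, 1]  (obs o_2=0)
t=3: δ = [2.400e-05, 2.880e-05, 1.920e-05, 1.600e-05]  ψ = [2, 2, 2, 1]  (obs o_3=0)
t=4: δ = [1.920e-06, 8.640e-07, 4.800e-07, 3.456e-06]  ψ = [2, 1, 0, 1]  (obs o_4=2)
t=5: δ = [2.074e-07, 3.456e-07, 6.912e-08, 5.760e-08]  ψ = [3, 3, 3, 0]  (obs o_5=5)
backtrack: best end state = 1; path = [1, 0, 2, 1, 3, 1]

path = [1, 0, 2, 1, 3, 1]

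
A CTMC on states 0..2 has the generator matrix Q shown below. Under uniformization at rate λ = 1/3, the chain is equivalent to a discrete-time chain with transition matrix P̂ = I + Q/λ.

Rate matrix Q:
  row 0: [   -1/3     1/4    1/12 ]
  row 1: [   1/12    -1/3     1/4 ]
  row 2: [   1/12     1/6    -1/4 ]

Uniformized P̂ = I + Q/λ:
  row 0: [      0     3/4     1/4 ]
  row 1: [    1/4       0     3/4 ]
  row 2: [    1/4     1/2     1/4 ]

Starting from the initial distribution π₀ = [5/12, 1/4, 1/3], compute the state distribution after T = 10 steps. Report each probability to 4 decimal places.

t=0: π = [0.4167, 0.2500, 0.3333]
t=1: π = [0.1458, 0.4792, 0.3750]
t=2: π = [0.2135, 0.2969, 0.4896]
t=3: π = [0.1966, 0.4049, 0.3984]
t=4: π = [0.2008, 0.3467, 0.4525]
t=5: π = [0.1998, 0.3769, 0.4233]
t=6: π = [0.2001, 0.3615, 0.4384]
t=7: π = [0.2000, 0.3693, 0.4308]
t=8: π = [0.2000, 0.3654, 0.4346]
t=9: π = [0.2000, 0.3673, 0.4327]
t=10: π = [0.2000, 0.3663, 0.4337]

π = [0.2000, 0.3663, 0.4337]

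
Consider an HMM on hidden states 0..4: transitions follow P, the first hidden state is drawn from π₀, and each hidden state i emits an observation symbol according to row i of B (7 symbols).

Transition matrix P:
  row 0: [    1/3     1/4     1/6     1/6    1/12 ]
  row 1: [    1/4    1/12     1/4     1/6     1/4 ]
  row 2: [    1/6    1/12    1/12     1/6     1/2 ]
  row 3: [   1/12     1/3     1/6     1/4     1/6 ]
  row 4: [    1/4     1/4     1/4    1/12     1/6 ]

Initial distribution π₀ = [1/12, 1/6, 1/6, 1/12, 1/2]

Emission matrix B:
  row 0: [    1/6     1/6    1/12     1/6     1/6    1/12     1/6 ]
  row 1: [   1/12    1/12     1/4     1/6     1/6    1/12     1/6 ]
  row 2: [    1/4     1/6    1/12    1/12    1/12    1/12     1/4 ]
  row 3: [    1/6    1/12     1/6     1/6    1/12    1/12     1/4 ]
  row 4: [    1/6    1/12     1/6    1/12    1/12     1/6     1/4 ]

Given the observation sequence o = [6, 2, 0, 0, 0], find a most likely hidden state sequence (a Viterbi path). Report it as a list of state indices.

path = [4, 1, 2, 4, 2]

t=0: δ = [1.389e-02, 2.778e-02, 4.167e-02, 2.083e-02, 1.250e-01]  (obs o_0=6)
t=1: δ = [2.604e-03, 7.812e-03, 2.604e-03, 1.736e-03, 3.472e-03]  ψ = [4, 4, 4, 4, 2]  (obs o_1=2)
t=2: δ = [3.255e-04, 7.234e-05, 4.883e-04, 2.170e-04, 3.255e-04]  ψ = [1, 4, 1, 1, 1]  (obs o_2=0)
t=3: δ = [1.808e-05, 6.782e-06, 2.035e-05, 1.356e-05, 4.069e-05]  ψ = [0, 0, 4, 2, 2]  (obs o_3=0)
t=4: δ = [1.695e-06, 8.477e-07, 2.543e-06, 5.651e-07, 1.695e-06]  ψ = [4, 4, 4, 2, 2]  (obs o_4=0)
backtrack: best end state = 2; path = [4, 1, 2, 4, 2]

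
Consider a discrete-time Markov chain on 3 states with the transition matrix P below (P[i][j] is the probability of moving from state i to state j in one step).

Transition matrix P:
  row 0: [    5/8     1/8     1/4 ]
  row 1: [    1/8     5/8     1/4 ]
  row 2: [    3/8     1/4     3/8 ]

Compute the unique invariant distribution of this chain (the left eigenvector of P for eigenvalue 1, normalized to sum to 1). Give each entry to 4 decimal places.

π = [0.3929, 0.3214, 0.2857]

Balance equations π_j = Σ_i π_i·P[i][j]:
  π_0 = 5/8·π_0 + 1/8·π_1 + 3/8·π_2
  π_1 = 1/8·π_0 + 5/8·π_1 + 1/4·π_2
  normalize: π_0 + π_1 + π_2 = 1
Solving the linear system gives exactly π = [11/28, 9/28, 2/7].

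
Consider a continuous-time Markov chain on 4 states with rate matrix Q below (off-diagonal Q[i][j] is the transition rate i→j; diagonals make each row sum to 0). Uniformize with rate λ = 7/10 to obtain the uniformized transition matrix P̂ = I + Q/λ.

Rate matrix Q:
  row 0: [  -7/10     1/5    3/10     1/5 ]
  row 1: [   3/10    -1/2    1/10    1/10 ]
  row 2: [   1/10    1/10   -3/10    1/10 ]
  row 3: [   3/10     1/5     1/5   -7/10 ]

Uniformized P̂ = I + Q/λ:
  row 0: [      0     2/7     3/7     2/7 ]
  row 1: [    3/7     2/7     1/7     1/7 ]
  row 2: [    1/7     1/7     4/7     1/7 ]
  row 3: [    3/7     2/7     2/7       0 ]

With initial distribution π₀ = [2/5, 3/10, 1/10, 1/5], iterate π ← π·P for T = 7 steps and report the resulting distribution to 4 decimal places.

π = [0.2203, 0.2288, 0.3983, 0.1526]

t=0: π = [0.4000, 0.3000, 0.1000, 0.2000]
t=1: π = [0.2286, 0.2714, 0.3286, 0.1714]
t=2: π = [0.2367, 0.2388, 0.3735, 0.1510]
t=3: π = [0.2204, 0.2324, 0.3921, 0.1551]
t=4: π = [0.2221, 0.2297, 0.3960, 0.1522]
t=5: π = [0.2202, 0.2291, 0.3978, 0.1528]
t=6: π = [0.2205, 0.2289, 0.3981, 0.1525]
t=7: π = [0.2203, 0.2288, 0.3983, 0.1526]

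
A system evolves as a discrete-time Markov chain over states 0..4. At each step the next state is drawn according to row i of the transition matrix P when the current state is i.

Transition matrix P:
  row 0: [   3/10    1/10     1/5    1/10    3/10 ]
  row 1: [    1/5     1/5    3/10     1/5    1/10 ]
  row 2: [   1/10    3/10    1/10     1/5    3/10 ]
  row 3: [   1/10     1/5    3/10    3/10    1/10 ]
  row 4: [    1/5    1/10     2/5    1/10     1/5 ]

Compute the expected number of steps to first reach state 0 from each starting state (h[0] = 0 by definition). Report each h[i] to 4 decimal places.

First-step conditioning: h[0] = 0; for i ≠ 0, h[i] = 1 + Σ_k P[i][k]·h[k].
  h[1] = 1 + 1/5·h[1] + 3/10·h[2] + 1/5·h[3] + 1/10·h[4]
  h[2] = 1 + 3/10·h[1] + 1/10·h[2] + 1/5·h[3] + 3/10·h[4]
  h[3] = 1 + 1/5·h[1] + 3/10·h[2] + 3/10·h[3] + 1/10·h[4]
  h[4] = 1 + 1/10·h[1] + 2/5·h[2] + 1/10·h[3] + 1/5·h[4]
Solving the 4×4 linear system over states ≠ 0 gives exactly h = [0, 4770/731, 5165/731, 5300/731, 4755/731] (h[0] = 0 is the target).

h = [0.0000, 6.5253, 7.0657, 7.2503, 6.5048]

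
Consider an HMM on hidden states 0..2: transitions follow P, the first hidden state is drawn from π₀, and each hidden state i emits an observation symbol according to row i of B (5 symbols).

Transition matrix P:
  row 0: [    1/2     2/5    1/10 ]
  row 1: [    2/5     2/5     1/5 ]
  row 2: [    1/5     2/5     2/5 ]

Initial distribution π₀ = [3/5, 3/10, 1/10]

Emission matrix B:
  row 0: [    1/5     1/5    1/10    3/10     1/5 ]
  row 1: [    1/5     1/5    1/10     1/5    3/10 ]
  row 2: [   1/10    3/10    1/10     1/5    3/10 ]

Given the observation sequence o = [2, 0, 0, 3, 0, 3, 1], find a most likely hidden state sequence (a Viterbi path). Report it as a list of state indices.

t=0: δ = [6.000e-02, 3.000e-02, 1.000e-02]  (obs o_0=2)
t=1: δ = [6.000e-03, 4.800e-03, 6.000e-04]  ψ = [0, 0, 0]  (obs o_1=0)
t=2: δ = [6.000e-04, 4.800e-04, 9.600e-05]  ψ = [0, 0, 1]  (obs o_2=0)
t=3: δ = [9.000e-05, 4.800e-05, 1.920e-05]  ψ = [0, 0, 1]  (obs o_3=3)
t=4: δ = [9.000e-06, 7.200e-06, 9.600e-07]  ψ = [0, 0, 1]  (obs o_4=0)
t=5: δ = [1.350e-06, 7.200e-07, 2.880e-07]  ψ = [0, 0, 1]  (obs o_5=3)
t=6: δ = [1.350e-07, 1.080e-07, 4.320e-08]  ψ = [0, 0, 1]  (obs o_6=1)
backtrack: best end state = 0; path = [0, 0, 0, 0, 0, 0, 0]

path = [0, 0, 0, 0, 0, 0, 0]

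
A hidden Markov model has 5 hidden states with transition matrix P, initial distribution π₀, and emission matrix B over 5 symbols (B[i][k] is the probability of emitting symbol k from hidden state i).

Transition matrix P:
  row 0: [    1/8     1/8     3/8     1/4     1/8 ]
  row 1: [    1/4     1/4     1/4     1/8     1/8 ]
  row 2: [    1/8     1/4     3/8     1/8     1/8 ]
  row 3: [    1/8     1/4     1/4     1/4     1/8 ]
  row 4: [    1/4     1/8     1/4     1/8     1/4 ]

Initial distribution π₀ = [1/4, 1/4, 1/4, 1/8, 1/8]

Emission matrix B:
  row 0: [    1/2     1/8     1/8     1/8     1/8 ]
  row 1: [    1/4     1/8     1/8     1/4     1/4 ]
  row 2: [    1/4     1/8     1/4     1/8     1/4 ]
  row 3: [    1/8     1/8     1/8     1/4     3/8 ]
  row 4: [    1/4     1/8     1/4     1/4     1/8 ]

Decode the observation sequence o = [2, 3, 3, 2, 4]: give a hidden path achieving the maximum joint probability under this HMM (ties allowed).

t=0: δ = [3.125e-02, 3.125e-02, 6.250e-02, 1.562e-02, 3.125e-02]  (obs o_0=2)
t=1: δ = [9.766e-04, 3.906e-03, 2.930e-03, 1.953e-03, 1.953e-03]  ψ = [1, 2, 2, 0, 2]  (obs o_1=3)
t=2: δ = [1.221e-04, 2.441e-04, 1.373e-04, 1.221e-04, 1.221e-04]  ψ = [1, 1, 2, 1, 1]  (obs o_2=3)
t=3: δ = [7.629e-06, 7.629e-06, 1.526e-05, 3.815e-06, 7.629e-06]  ψ = [1, 1, 1, 0, 1]  (obs o_3=2)
t=4: δ = [2.384e-07, 9.537e-07, 1.431e-06, 7.153e-07, 2.384e-07]  ψ = [1, 2, 2, 0, 2]  (obs o_4=4)
backtrack: best end state = 2; path = [2, 1, 1, 2, 2]

path = [2, 1, 1, 2, 2]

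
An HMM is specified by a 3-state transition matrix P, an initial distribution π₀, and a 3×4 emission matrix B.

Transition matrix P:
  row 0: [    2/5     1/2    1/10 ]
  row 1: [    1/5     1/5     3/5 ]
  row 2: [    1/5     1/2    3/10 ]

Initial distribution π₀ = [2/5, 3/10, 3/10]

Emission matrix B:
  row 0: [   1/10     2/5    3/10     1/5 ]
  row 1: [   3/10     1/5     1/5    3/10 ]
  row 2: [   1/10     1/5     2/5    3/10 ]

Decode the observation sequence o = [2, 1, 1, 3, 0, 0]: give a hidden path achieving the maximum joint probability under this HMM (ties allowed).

path = [0, 0, 0, 1, 2, 1]

t=0: δ = [1.200e-01, 6.000e-02, 1.200e-01]  (obs o_0=2)
t=1: δ = [1.920e-02, 1.200e-02, 7.200e-03]  ψ = [0, 0, 1]  (obs o_1=1)
t=2: δ = [3.072e-03, 1.920e-03, 1.440e-03]  ψ = [0, 0, 1]  (obs o_2=1)
t=3: δ = [2.458e-04, 4.608e-04, 3.456e-04]  ψ = [0, 0, 1]  (obs o_3=3)
t=4: δ = [9.830e-06, 5.184e-05, 2.765e-05]  ψ = [0, 2, 1]  (obs o_4=0)
t=5: δ = [1.037e-06, 4.147e-06, 3.110e-06]  ψ = [1, 2, 1]  (obs o_5=0)
backtrack: best end state = 1; path = [0, 0, 0, 1, 2, 1]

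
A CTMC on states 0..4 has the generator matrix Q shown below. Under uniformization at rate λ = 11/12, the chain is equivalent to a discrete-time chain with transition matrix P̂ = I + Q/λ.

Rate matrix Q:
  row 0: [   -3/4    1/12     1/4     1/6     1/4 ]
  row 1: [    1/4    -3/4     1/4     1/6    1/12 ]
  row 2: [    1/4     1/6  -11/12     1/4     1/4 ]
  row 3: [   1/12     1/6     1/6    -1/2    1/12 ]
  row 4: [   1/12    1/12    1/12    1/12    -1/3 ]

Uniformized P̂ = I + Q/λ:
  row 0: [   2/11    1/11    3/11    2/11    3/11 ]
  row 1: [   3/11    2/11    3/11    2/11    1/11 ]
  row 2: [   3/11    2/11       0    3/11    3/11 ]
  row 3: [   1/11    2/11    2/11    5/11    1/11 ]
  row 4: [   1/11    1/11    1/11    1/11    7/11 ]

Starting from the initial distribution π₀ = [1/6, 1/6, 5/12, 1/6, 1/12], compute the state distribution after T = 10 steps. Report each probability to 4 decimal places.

t=0: π = [0.1667, 0.1667, 0.4167, 0.1667, 0.0833]
t=1: π = [0.2121, 0.1591, 0.1288, 0.2576, 0.2424]
t=2: π = [0.1625, 0.1405, 0.1701, 0.2417, 0.2851]
t=3: π = [0.1622, 0.1411, 0.1525, 0.2373, 0.3069]
t=4: π = [0.1590, 0.1392, 0.1538, 0.2325, 0.3155]
t=5: π = [0.1586, 0.1387, 0.1523, 0.2305, 0.3199]
t=6: π = [0.1582, 0.1383, 0.1521, 0.2295, 0.3219]
t=7: π = [0.1581, 0.1382, 0.1519, 0.2290, 0.3229]
t=8: π = [0.1580, 0.1381, 0.1518, 0.2287, 0.3234]
t=9: π = [0.1580, 0.1381, 0.1517, 0.2286, 0.3236]
t=10: π = [0.1580, 0.1380, 0.1517, 0.2285, 0.3238]

π = [0.1580, 0.1380, 0.1517, 0.2285, 0.3238]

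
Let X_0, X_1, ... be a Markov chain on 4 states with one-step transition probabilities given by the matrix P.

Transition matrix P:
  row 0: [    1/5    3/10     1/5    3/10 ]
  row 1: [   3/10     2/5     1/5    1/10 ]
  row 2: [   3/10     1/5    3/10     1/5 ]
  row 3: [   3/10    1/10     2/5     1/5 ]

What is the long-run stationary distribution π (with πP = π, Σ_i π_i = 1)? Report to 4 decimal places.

π = [0.2727, 0.2589, 0.2670, 0.2014]

Balance equations π_j = Σ_i π_i·P[i][j]:
  π_0 = 1/5·π_0 + 3/10·π_1 + 3/10·π_2 + 3/10·π_3
  π_1 = 3/10·π_0 + 2/5·π_1 + 1/5·π_2 + 1/10·π_3
  π_2 = 1/5·π_0 + 1/5·π_1 + 3/10·π_2 + 2/5·π_3
  normalize: π_0 + π_1 + π_2 + π_3 = 1
Solving the linear system gives exactly π = [3/11, 225/869, 232/869, 175/869].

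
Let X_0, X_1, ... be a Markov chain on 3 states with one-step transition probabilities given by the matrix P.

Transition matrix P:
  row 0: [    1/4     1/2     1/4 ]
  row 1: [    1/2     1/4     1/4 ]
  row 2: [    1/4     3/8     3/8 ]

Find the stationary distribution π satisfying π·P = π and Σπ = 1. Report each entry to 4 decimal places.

π = [0.3429, 0.3714, 0.2857]

Balance equations π_j = Σ_i π_i·P[i][j]:
  π_0 = 1/4·π_0 + 1/2·π_1 + 1/4·π_2
  π_1 = 1/2·π_0 + 1/4·π_1 + 3/8·π_2
  normalize: π_0 + π_1 + π_2 = 1
Solving the linear system gives exactly π = [12/35, 13/35, 2/7].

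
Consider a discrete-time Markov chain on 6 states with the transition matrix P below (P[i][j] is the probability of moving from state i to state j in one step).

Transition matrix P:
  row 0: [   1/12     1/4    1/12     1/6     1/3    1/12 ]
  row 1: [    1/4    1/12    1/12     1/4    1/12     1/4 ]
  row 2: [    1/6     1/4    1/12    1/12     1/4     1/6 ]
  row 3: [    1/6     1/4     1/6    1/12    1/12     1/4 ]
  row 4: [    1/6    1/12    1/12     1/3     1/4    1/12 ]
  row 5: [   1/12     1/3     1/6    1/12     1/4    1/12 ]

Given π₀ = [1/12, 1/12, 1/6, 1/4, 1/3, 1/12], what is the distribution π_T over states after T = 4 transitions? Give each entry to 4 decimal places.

t=0: π = [0.0833, 0.0833, 0.1667, 0.2500, 0.3333, 0.0833]
t=1: π = [0.1597, 0.1875, 0.1111, 0.1875, 0.2014, 0.1528]
t=2: π = [0.1563, 0.1979, 0.1117, 0.1782, 0.2008, 0.1551]
t=3: π = [0.1572, 0.1965, 0.1111, 0.1795, 0.2003, 0.1553]
t=4: π = [0.1570, 0.1968, 0.1112, 0.1793, 0.2004, 0.1553]

π = [0.1570, 0.1968, 0.1112, 0.1793, 0.2004, 0.1553]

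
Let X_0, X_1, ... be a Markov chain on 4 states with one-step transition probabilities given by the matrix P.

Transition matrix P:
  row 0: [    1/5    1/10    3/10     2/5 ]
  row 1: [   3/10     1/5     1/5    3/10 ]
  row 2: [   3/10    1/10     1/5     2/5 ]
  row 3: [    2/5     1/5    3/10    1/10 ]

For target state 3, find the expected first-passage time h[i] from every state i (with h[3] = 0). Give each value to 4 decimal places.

h = [2.5714, 2.8571, 2.5714, 0.0000]

First-step conditioning: h[3] = 0; for i ≠ 3, h[i] = 1 + Σ_k P[i][k]·h[k].
  h[0] = 1 + 1/5·h[0] + 1/10·h[1] + 3/10·h[2]
  h[1] = 1 + 3/10·h[0] + 1/5·h[1] + 1/5·h[2]
  h[2] = 1 + 3/10·h[0] + 1/10·h[1] + 1/5·h[2]
Solving the 3×3 linear system over states ≠ 3 gives exactly h = [18/7, 20/7, 18/7, 0] (h[3] = 0 is the target).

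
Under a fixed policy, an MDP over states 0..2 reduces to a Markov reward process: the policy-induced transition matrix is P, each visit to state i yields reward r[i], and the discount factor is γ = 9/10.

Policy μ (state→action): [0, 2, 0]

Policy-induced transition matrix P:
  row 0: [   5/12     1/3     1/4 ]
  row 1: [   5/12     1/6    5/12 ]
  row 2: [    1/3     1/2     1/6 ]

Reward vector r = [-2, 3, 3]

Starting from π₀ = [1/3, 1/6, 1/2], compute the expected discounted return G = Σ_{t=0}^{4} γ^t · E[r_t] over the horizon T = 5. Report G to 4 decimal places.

t=0: π = [0.3333, 0.1667, 0.5000], E[r] = 1.3333, γ^t·E[r] = 1.333333, running G = 1.333333
t=1: π = [0.3750, 0.3889, 0.2361], E[r] = 1.1250, γ^t·E[r] = 1.012500, running G = 2.345833
t=2: π = [0.3970, 0.3079, 0.2951], E[r] = 1.0150, γ^t·E[r] = 0.822188, running G = 3.168021
t=3: π = [0.3921, 0.3312, 0.2767], E[r] = 1.0396, γ^t·E[r] = 0.757898, running G = 3.925919
t=4: π = [0.3936, 0.3243, 0.2821], E[r] = 1.0320, γ^t·E[r] = 0.677072, running G = 4.602992

G = 4.6030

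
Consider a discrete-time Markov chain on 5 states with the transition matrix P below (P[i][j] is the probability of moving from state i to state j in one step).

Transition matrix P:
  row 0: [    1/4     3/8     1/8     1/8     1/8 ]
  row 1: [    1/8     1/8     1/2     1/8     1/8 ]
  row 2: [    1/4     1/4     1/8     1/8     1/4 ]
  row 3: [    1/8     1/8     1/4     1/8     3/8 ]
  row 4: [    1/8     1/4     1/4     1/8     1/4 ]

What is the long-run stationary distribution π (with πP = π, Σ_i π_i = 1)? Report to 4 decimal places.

π = [0.1790, 0.2282, 0.2530, 0.1250, 0.2147]

Balance equations π_j = Σ_i π_i·P[i][j]:
  π_0 = 1/4·π_0 + 1/8·π_1 + 1/4·π_2 + 1/8·π_3 + 1/8·π_4
  π_1 = 3/8·π_0 + 1/8·π_1 + 1/4·π_2 + 1/8·π_3 + 1/4·π_4
  π_2 = 1/8·π_0 + 1/2·π_1 + 1/8·π_2 + 1/4·π_3 + 1/4·π_4
  π_3 = 1/8·π_0 + 1/8·π_1 + 1/8·π_2 + 1/8·π_3 + 1/8·π_4
  normalize: π_0 + π_1 + π_2 + π_3 + π_4 = 1
Solving the linear system gives exactly π = [411/2296, 131/574, 83/328, 1/8, 493/2296].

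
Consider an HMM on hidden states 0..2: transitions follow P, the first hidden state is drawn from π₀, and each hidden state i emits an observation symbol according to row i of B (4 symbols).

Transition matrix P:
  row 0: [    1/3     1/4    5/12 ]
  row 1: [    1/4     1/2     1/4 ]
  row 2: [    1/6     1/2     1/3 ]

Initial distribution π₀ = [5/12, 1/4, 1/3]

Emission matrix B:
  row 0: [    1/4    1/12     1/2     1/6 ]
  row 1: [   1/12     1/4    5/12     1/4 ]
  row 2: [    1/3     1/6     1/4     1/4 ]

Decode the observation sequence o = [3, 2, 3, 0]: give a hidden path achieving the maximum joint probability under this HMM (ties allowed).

t=0: δ = [6.944e-02, 6.250e-02, 8.333e-02]  (obs o_0=3)
t=1: δ = [1.157e-02, 1.736e-02, 7.234e-03]  ψ = [0, 2, 0]  (obs o_1=2)
t=2: δ = [7.234e-04, 2.170e-03, 1.206e-03]  ψ = [1, 1, 0]  (obs o_2=3)
t=3: δ = [1.356e-04, 9.042e-05, 1.808e-04]  ψ = [1, 1, 1]  (obs o_3=0)
backtrack: best end state = 2; path = [2, 1, 1, 2]

path = [2, 1, 1, 2]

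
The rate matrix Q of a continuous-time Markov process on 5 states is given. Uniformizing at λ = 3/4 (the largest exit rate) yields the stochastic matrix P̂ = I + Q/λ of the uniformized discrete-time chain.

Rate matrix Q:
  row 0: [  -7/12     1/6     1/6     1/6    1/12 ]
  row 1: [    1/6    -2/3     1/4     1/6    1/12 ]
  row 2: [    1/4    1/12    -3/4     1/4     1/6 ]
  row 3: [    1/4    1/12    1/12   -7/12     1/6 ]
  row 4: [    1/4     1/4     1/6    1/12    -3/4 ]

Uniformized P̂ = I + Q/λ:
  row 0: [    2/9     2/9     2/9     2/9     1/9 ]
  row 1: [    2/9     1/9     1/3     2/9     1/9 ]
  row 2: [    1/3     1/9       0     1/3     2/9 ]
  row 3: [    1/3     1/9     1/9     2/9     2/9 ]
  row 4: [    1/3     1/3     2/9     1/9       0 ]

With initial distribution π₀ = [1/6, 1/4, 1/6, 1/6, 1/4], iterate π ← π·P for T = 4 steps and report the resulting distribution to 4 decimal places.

t=0: π = [0.1667, 0.2500, 0.1667, 0.1667, 0.2500]
t=1: π = [0.2870, 0.1852, 0.1944, 0.2130, 0.1204]
t=2: π = [0.2809, 0.1698, 0.1759, 0.2305, 0.1430]
t=3: π = [0.2833, 0.1741, 0.1764, 0.2259, 0.1404]
t=4: π = [0.2825, 0.1738, 0.1773, 0.2262, 0.1402]

π = [0.2825, 0.1738, 0.1773, 0.2262, 0.1402]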